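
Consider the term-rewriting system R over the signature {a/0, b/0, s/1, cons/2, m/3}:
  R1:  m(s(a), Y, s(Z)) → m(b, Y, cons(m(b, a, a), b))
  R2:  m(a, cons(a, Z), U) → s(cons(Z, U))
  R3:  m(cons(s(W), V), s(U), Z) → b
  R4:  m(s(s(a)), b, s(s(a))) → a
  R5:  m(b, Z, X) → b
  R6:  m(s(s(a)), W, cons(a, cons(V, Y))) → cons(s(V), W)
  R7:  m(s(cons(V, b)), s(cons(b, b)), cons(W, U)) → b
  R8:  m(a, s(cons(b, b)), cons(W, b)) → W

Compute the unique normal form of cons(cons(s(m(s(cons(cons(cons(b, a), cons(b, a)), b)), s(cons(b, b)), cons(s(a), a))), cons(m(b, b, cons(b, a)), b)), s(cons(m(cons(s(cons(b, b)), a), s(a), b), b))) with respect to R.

cons(cons(s(b), cons(b, b)), s(cons(b, b)))

1. cons(cons(s(m(s(cons(cons(cons(b, a), cons(b, a)), b)), s(cons(b, b)), cons(s(a), a))), cons(m(b, b, cons(b, a)), b)), s(cons(m(cons(s(cons(b, b)), a), s(a), b), b)))  →  cons(cons(s(b), cons(m(b, b, cons(b, a)), b)), s(cons(m(cons(s(cons(b, b)), a), s(a), b), b)))   [R7 at 1.1.1]
2. cons(cons(s(b), cons(m(b, b, cons(b, a)), b)), s(cons(m(cons(s(cons(b, b)), a), s(a), b), b)))  →  cons(cons(s(b), cons(b, b)), s(cons(m(cons(s(cons(b, b)), a), s(a), b), b)))   [R5 at 1.2.1]
3. cons(cons(s(b), cons(b, b)), s(cons(m(cons(s(cons(b, b)), a), s(a), b), b)))  →  cons(cons(s(b), cons(b, b)), s(cons(b, b)))   [R3 at 2.1.1]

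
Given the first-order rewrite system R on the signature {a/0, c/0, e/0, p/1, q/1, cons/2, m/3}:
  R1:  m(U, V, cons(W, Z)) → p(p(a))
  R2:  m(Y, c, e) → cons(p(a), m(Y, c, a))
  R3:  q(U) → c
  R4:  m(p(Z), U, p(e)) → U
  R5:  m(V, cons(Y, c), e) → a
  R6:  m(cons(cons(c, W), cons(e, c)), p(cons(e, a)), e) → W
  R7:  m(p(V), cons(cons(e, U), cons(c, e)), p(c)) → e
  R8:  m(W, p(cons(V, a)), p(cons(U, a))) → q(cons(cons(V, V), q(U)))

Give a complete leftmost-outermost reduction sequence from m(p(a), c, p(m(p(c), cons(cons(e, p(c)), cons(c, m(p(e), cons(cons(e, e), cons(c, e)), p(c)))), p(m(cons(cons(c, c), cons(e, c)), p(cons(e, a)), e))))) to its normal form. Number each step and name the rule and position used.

c

1. m(p(a), c, p(m(p(c), cons(cons(e, p(c)), cons(c, m(p(e), cons(cons(e, e), cons(c, e)), p(c)))), p(m(cons(cons(c, c), cons(e, c)), p(cons(e, a)), e)))))  →  m(p(a), c, p(m(p(c), cons(cons(e, p(c)), cons(c, e)), p(m(cons(cons(c, c), cons(e, c)), p(cons(e, a)), e)))))   [R7 at 3.1.2.2.2]
2. m(p(a), c, p(m(p(c), cons(cons(e, p(c)), cons(c, e)), p(m(cons(cons(c, c), cons(e, c)), p(cons(e, a)), e)))))  →  m(p(a), c, p(m(p(c), cons(cons(e, p(c)), cons(c, e)), p(c))))   [R6 at 3.1.3.1]
3. m(p(a), c, p(m(p(c), cons(cons(e, p(c)), cons(c, e)), p(c))))  →  m(p(a), c, p(e))   [R7 at 3.1]
4. m(p(a), c, p(e))  →  c   [R4 at ε]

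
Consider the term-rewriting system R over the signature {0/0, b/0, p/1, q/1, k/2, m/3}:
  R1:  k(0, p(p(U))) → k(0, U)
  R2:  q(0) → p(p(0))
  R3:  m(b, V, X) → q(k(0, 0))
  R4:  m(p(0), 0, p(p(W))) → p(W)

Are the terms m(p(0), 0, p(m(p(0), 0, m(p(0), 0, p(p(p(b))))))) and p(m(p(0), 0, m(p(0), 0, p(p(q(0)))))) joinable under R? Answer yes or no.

no — NF(t₁) = p(b), NF(t₂) = p(p(p(0)))

Reduce t₁ = m(p(0), 0, p(m(p(0), 0, m(p(0), 0, p(p(p(b))))))):
1. m(p(0), 0, p(m(p(0), 0, m(p(0), 0, p(p(p(b)))))))  →  m(p(0), 0, p(m(p(0), 0, p(p(b)))))   [R4 at 3.1.3]
2. m(p(0), 0, p(m(p(0), 0, p(p(b)))))  →  m(p(0), 0, p(p(b)))   [R4 at 3.1]
3. m(p(0), 0, p(p(b)))  →  p(b)   [R4 at ε]

Reduce t₂ = p(m(p(0), 0, m(p(0), 0, p(p(q(0)))))):
1. p(m(p(0), 0, m(p(0), 0, p(p(q(0))))))  →  p(m(p(0), 0, p(q(0))))   [R4 at 1.3]
2. p(m(p(0), 0, p(q(0))))  →  p(m(p(0), 0, p(p(p(0)))))   [R2 at 1.3.1]
3. p(m(p(0), 0, p(p(p(0)))))  →  p(p(p(0)))   [R4 at 1]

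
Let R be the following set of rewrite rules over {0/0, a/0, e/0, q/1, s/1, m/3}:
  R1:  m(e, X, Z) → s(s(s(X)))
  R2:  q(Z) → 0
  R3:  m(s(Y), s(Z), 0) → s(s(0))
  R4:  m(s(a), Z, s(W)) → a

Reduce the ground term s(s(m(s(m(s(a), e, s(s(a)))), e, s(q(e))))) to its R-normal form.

1. s(s(m(s(m(s(a), e, s(s(a)))), e, s(q(e)))))  →  s(s(m(s(a), e, s(q(e)))))   [R4 at 1.1.1.1]
2. s(s(m(s(a), e, s(q(e)))))  →  s(s(a))   [R4 at 1.1]

s(s(a))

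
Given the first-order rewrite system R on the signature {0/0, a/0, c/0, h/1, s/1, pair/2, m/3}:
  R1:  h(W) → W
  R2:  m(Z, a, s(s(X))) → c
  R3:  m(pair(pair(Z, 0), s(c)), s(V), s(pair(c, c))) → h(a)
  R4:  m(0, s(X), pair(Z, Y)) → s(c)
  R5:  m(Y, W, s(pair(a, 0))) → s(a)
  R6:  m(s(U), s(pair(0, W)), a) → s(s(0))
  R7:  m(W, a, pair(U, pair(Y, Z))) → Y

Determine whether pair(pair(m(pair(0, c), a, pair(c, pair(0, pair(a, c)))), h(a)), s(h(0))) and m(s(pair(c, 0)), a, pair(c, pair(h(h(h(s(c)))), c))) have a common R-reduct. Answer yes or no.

no — NF(t₁) = pair(pair(0, a), s(0)), NF(t₂) = s(c)

Reduce t₁ = pair(pair(m(pair(0, c), a, pair(c, pair(0, pair(a, c)))), h(a)), s(h(0))):
1. pair(pair(m(pair(0, c), a, pair(c, pair(0, pair(a, c)))), h(a)), s(h(0)))  →  pair(pair(0, h(a)), s(h(0)))   [R7 at 1.1]
2. pair(pair(0, h(a)), s(h(0)))  →  pair(pair(0, a), s(h(0)))   [R1 at 1.2]
3. pair(pair(0, a), s(h(0)))  →  pair(pair(0, a), s(0))   [R1 at 2.1]

Reduce t₂ = m(s(pair(c, 0)), a, pair(c, pair(h(h(h(s(c)))), c))):
1. m(s(pair(c, 0)), a, pair(c, pair(h(h(h(s(c)))), c)))  →  h(h(h(s(c))))   [R7 at ε]
2. h(h(h(s(c))))  →  h(h(s(c)))   [R1 at ε]
3. h(h(s(c)))  →  h(s(c))   [R1 at ε]
4. h(s(c))  →  s(c)   [R1 at ε]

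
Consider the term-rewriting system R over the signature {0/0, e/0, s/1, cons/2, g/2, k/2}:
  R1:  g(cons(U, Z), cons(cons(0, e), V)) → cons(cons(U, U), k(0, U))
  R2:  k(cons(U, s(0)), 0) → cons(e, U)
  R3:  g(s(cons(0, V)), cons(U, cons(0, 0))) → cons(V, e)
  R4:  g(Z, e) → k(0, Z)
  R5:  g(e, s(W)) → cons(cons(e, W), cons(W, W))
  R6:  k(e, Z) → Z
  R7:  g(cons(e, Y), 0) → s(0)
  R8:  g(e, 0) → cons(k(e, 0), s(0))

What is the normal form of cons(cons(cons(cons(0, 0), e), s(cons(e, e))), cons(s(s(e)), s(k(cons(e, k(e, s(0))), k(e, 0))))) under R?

1. cons(cons(cons(cons(0, 0), e), s(cons(e, e))), cons(s(s(e)), s(k(cons(e, k(e, s(0))), k(e, 0)))))  →  cons(cons(cons(cons(0, 0), e), s(cons(e, e))), cons(s(s(e)), s(k(cons(e, s(0)), k(e, 0)))))   [R6 at 2.2.1.1.2]
2. cons(cons(cons(cons(0, 0), e), s(cons(e, e))), cons(s(s(e)), s(k(cons(e, s(0)), k(e, 0)))))  →  cons(cons(cons(cons(0, 0), e), s(cons(e, e))), cons(s(s(e)), s(k(cons(e, s(0)), 0))))   [R6 at 2.2.1.2]
3. cons(cons(cons(cons(0, 0), e), s(cons(e, e))), cons(s(s(e)), s(k(cons(e, s(0)), 0))))  →  cons(cons(cons(cons(0, 0), e), s(cons(e, e))), cons(s(s(e)), s(cons(e, e))))   [R2 at 2.2.1]

cons(cons(cons(cons(0, 0), e), s(cons(e, e))), cons(s(s(e)), s(cons(e, e))))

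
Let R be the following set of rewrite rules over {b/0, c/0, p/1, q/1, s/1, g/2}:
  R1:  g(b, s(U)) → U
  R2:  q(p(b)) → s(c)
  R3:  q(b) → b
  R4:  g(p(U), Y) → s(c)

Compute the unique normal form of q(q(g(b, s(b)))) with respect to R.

b

1. q(q(g(b, s(b))))  →  q(q(b))   [R1 at 1.1]
2. q(q(b))  →  q(b)   [R3 at 1]
3. q(b)  →  b   [R3 at ε]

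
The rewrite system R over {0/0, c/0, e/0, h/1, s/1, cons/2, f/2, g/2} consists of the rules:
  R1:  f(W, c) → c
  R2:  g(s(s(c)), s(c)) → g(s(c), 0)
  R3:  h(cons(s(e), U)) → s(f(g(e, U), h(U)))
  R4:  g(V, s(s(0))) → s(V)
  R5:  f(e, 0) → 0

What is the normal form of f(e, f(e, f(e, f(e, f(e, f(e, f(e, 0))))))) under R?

0

1. f(e, f(e, f(e, f(e, f(e, f(e, f(e, 0)))))))  →  f(e, f(e, f(e, f(e, f(e, f(e, 0))))))   [R5 at 2.2.2.2.2.2]
2. f(e, f(e, f(e, f(e, f(e, f(e, 0))))))  →  f(e, f(e, f(e, f(e, f(e, 0)))))   [R5 at 2.2.2.2.2]
3. f(e, f(e, f(e, f(e, f(e, 0)))))  →  f(e, f(e, f(e, f(e, 0))))   [R5 at 2.2.2.2]
4. f(e, f(e, f(e, f(e, 0))))  →  f(e, f(e, f(e, 0)))   [R5 at 2.2.2]
5. f(e, f(e, f(e, 0)))  →  f(e, f(e, 0))   [R5 at 2.2]
6. f(e, f(e, 0))  →  f(e, 0)   [R5 at 2]
7. f(e, 0)  →  0   [R5 at ε]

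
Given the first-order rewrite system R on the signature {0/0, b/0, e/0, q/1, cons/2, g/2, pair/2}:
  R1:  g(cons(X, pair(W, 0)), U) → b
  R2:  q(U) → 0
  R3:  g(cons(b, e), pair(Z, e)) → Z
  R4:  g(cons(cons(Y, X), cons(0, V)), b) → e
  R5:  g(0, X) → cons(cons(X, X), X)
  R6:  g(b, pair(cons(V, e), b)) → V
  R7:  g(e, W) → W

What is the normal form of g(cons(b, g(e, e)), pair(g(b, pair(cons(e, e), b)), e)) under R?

1. g(cons(b, g(e, e)), pair(g(b, pair(cons(e, e), b)), e))  →  g(cons(b, e), pair(g(b, pair(cons(e, e), b)), e))   [R7 at 1.2]
2. g(cons(b, e), pair(g(b, pair(cons(e, e), b)), e))  →  g(b, pair(cons(e, e), b))   [R3 at ε]
3. g(b, pair(cons(e, e), b))  →  e   [R6 at ε]

e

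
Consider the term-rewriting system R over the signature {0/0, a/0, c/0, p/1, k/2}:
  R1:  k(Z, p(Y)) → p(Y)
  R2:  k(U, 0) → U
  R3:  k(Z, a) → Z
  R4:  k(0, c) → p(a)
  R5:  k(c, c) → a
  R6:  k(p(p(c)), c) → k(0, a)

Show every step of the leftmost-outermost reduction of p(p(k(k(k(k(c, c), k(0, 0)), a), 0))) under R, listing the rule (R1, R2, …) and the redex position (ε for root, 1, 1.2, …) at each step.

1. p(p(k(k(k(k(c, c), k(0, 0)), a), 0)))  →  p(p(k(k(k(c, c), k(0, 0)), a)))   [R2 at 1.1]
2. p(p(k(k(k(c, c), k(0, 0)), a)))  →  p(p(k(k(c, c), k(0, 0))))   [R3 at 1.1]
3. p(p(k(k(c, c), k(0, 0))))  →  p(p(k(a, k(0, 0))))   [R5 at 1.1.1]
4. p(p(k(a, k(0, 0))))  →  p(p(k(a, 0)))   [R2 at 1.1.2]
5. p(p(k(a, 0)))  →  p(p(a))   [R2 at 1.1]

p(p(a))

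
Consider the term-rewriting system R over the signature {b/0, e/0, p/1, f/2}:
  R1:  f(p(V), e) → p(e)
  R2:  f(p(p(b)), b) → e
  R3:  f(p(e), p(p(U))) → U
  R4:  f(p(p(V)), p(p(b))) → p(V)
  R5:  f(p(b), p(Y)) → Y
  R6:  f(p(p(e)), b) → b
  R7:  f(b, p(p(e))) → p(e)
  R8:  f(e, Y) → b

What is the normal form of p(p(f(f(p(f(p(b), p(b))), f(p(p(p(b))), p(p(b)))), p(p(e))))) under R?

p(p(p(e)))

1. p(p(f(f(p(f(p(b), p(b))), f(p(p(p(b))), p(p(b)))), p(p(e)))))  →  p(p(f(f(p(b), f(p(p(p(b))), p(p(b)))), p(p(e)))))   [R5 at 1.1.1.1.1]
2. p(p(f(f(p(b), f(p(p(p(b))), p(p(b)))), p(p(e)))))  →  p(p(f(f(p(b), p(p(b))), p(p(e)))))   [R4 at 1.1.1.2]
3. p(p(f(f(p(b), p(p(b))), p(p(e)))))  →  p(p(f(p(b), p(p(e)))))   [R5 at 1.1.1]
4. p(p(f(p(b), p(p(e)))))  →  p(p(p(e)))   [R5 at 1.1]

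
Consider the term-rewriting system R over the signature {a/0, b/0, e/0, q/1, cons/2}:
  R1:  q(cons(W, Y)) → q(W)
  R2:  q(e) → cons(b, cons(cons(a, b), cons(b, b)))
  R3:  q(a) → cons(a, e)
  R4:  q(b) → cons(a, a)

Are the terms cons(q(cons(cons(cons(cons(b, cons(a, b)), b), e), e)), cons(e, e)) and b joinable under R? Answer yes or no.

no — NF(t₁) = cons(cons(a, a), cons(e, e)), NF(t₂) = b

Reduce t₁ = cons(q(cons(cons(cons(cons(b, cons(a, b)), b), e), e)), cons(e, e)):
1. cons(q(cons(cons(cons(cons(b, cons(a, b)), b), e), e)), cons(e, e))  →  cons(q(cons(cons(cons(b, cons(a, b)), b), e)), cons(e, e))   [R1 at 1]
2. cons(q(cons(cons(cons(b, cons(a, b)), b), e)), cons(e, e))  →  cons(q(cons(cons(b, cons(a, b)), b)), cons(e, e))   [R1 at 1]
3. cons(q(cons(cons(b, cons(a, b)), b)), cons(e, e))  →  cons(q(cons(b, cons(a, b))), cons(e, e))   [R1 at 1]
4. cons(q(cons(b, cons(a, b))), cons(e, e))  →  cons(q(b), cons(e, e))   [R1 at 1]
5. cons(q(b), cons(e, e))  →  cons(cons(a, a), cons(e, e))   [R4 at 1]

Reduce t₂ = b:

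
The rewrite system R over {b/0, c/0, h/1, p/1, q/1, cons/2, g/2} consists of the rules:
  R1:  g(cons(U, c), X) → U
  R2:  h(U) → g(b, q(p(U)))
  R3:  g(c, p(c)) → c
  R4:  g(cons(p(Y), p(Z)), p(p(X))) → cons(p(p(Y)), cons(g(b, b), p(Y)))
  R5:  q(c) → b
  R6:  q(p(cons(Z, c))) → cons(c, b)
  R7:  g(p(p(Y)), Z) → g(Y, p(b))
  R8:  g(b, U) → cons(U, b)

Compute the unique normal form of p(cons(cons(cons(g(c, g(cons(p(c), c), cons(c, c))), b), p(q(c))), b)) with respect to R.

1. p(cons(cons(cons(g(c, g(cons(p(c), c), cons(c, c))), b), p(q(c))), b))  →  p(cons(cons(cons(g(c, p(c)), b), p(q(c))), b))   [R1 at 1.1.1.1.2]
2. p(cons(cons(cons(g(c, p(c)), b), p(q(c))), b))  →  p(cons(cons(cons(c, b), p(q(c))), b))   [R3 at 1.1.1.1]
3. p(cons(cons(cons(c, b), p(q(c))), b))  →  p(cons(cons(cons(c, b), p(b)), b))   [R5 at 1.1.2.1]

p(cons(cons(cons(c, b), p(b)), b))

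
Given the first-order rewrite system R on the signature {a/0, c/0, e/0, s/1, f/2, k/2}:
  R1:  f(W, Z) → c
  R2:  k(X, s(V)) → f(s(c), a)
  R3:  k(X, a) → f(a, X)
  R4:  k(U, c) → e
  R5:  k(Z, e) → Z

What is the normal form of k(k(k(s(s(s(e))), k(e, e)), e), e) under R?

1. k(k(k(s(s(s(e))), k(e, e)), e), e)  →  k(k(s(s(s(e))), k(e, e)), e)   [R5 at ε]
2. k(k(s(s(s(e))), k(e, e)), e)  →  k(s(s(s(e))), k(e, e))   [R5 at ε]
3. k(s(s(s(e))), k(e, e))  →  k(s(s(s(e))), e)   [R5 at 2]
4. k(s(s(s(e))), e)  →  s(s(s(e)))   [R5 at ε]

s(s(s(e)))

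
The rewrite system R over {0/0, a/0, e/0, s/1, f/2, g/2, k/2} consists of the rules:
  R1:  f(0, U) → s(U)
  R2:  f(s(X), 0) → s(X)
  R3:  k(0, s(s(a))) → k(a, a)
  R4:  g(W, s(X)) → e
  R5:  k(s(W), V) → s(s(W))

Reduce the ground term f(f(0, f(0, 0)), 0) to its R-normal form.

1. f(f(0, f(0, 0)), 0)  →  f(s(f(0, 0)), 0)   [R1 at 1]
2. f(s(f(0, 0)), 0)  →  s(f(0, 0))   [R2 at ε]
3. s(f(0, 0))  →  s(s(0))   [R1 at 1]

s(s(0))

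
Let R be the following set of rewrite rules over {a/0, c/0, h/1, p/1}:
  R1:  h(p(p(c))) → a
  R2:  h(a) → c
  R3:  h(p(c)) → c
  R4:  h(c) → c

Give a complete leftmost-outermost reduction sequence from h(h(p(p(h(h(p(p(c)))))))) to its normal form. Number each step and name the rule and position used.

1. h(h(p(p(h(h(p(p(c))))))))  →  h(h(p(p(h(a)))))   [R1 at 1.1.1.1.1]
2. h(h(p(p(h(a)))))  →  h(h(p(p(c))))   [R2 at 1.1.1.1]
3. h(h(p(p(c))))  →  h(a)   [R1 at 1]
4. h(a)  →  c   [R2 at ε]

c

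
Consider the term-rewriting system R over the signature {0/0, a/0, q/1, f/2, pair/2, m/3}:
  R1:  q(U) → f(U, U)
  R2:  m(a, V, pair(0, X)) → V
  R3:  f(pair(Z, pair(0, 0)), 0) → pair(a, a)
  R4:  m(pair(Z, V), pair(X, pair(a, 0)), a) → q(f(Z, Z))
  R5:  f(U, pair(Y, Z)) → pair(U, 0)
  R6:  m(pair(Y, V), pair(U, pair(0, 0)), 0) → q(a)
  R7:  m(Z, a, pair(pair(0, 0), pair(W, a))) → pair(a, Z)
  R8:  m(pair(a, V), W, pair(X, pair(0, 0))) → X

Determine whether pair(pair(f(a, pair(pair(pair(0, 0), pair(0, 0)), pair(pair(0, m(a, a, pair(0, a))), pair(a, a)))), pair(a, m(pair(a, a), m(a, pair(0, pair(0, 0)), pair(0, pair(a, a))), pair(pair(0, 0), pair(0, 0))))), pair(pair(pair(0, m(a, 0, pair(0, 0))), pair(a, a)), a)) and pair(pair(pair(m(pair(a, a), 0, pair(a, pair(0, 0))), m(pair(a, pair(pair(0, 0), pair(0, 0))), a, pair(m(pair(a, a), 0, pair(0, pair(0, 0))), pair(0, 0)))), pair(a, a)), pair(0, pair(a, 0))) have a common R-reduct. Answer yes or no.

no — NF(t₁) = pair(pair(pair(a, 0), pair(a, pair(0, 0))), pair(pair(pair(0, 0), pair(a, a)), a)), NF(t₂) = pair(pair(pair(a, 0), pair(a, a)), pair(0, pair(a, 0)))

Reduce t₁ = pair(pair(f(a, pair(pair(pair(0, 0), pair(0, 0)), pair(pair(0, m(a, a, pair(0, a))), pair(a, a)))), pair(a, m(pair(a, a), m(a, pair(0, pair(0, 0)), pair(0, pair(a, a))), pair(pair(0, 0), pair(0, 0))))), pair(pair(pair(0, m(a, 0, pair(0, 0))), pair(a, a)), a)):
1. pair(pair(f(a, pair(pair(pair(0, 0), pair(0, 0)), pair(pair(0, m(a, a, pair(0, a))), pair(a, a)))), pair(a, m(pair(a, a), m(a, pair(0, pair(0, 0)), pair(0, pair(a, a))), pair(pair(0, 0), pair(0, 0))))), pair(pair(pair(0, m(a, 0, pair(0, 0))), pair(a, a)), a))  →  pair(pair(pair(a, 0), pair(a, m(pair(a, a), m(a, pair(0, pair(0, 0)), pair(0, pair(a, a))), pair(pair(0, 0), pair(0, 0))))), pair(pair(pair(0, m(a, 0, pair(0, 0))), pair(a, a)), a))   [R5 at 1.1]
2. pair(pair(pair(a, 0), pair(a, m(pair(a, a), m(a, pair(0, pair(0, 0)), pair(0, pair(a, a))), pair(pair(0, 0), pair(0, 0))))), pair(pair(pair(0, m(a, 0, pair(0, 0))), pair(a, a)), a))  →  pair(pair(pair(a, 0), pair(a, pair(0, 0))), pair(pair(pair(0, m(a, 0, pair(0, 0))), pair(a, a)), a))   [R8 at 1.2.2]
3. pair(pair(pair(a, 0), pair(a, pair(0, 0))), pair(pair(pair(0, m(a, 0, pair(0, 0))), pair(a, a)), a))  →  pair(pair(pair(a, 0), pair(a, pair(0, 0))), pair(pair(pair(0, 0), pair(a, a)), a))   [R2 at 2.1.1.2]

Reduce t₂ = pair(pair(pair(m(pair(a, a), 0, pair(a, pair(0, 0))), m(pair(a, pair(pair(0, 0), pair(0, 0))), a, pair(m(pair(a, a), 0, pair(0, pair(0, 0))), pair(0, 0)))), pair(a, a)), pair(0, pair(a, 0))):
1. pair(pair(pair(m(pair(a, a), 0, pair(a, pair(0, 0))), m(pair(a, pair(pair(0, 0), pair(0, 0))), a, pair(m(pair(a, a), 0, pair(0, pair(0, 0))), pair(0, 0)))), pair(a, a)), pair(0, pair(a, 0)))  →  pair(pair(pair(a, m(pair(a, pair(pair(0, 0), pair(0, 0))), a, pair(m(pair(a, a), 0, pair(0, pair(0, 0))), pair(0, 0)))), pair(a, a)), pair(0, pair(a, 0)))   [R8 at 1.1.1]
2. pair(pair(pair(a, m(pair(a, pair(pair(0, 0), pair(0, 0))), a, pair(m(pair(a, a), 0, pair(0, pair(0, 0))), pair(0, 0)))), pair(a, a)), pair(0, pair(a, 0)))  →  pair(pair(pair(a, m(pair(a, a), 0, pair(0, pair(0, 0)))), pair(a, a)), pair(0, pair(a, 0)))   [R8 at 1.1.2]
3. pair(pair(pair(a, m(pair(a, a), 0, pair(0, pair(0, 0)))), pair(a, a)), pair(0, pair(a, 0)))  →  pair(pair(pair(a, 0), pair(a, a)), pair(0, pair(a, 0)))   [R8 at 1.1.2]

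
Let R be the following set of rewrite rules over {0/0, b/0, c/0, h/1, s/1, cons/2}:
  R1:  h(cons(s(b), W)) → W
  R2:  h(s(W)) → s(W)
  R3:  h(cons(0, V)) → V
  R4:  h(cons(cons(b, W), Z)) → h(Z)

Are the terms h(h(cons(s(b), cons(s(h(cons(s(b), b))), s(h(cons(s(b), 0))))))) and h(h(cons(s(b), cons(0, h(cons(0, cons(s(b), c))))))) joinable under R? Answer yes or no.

Reduce t₁ = h(h(cons(s(b), cons(s(h(cons(s(b), b))), s(h(cons(s(b), 0))))))):
1. h(h(cons(s(b), cons(s(h(cons(s(b), b))), s(h(cons(s(b), 0)))))))  →  h(cons(s(h(cons(s(b), b))), s(h(cons(s(b), 0)))))   [R1 at 1]
2. h(cons(s(h(cons(s(b), b))), s(h(cons(s(b), 0)))))  →  h(cons(s(b), s(h(cons(s(b), 0)))))   [R1 at 1.1.1]
3. h(cons(s(b), s(h(cons(s(b), 0)))))  →  s(h(cons(s(b), 0)))   [R1 at ε]
4. s(h(cons(s(b), 0)))  →  s(0)   [R1 at 1]

Reduce t₂ = h(h(cons(s(b), cons(0, h(cons(0, cons(s(b), c))))))):
1. h(h(cons(s(b), cons(0, h(cons(0, cons(s(b), c)))))))  →  h(cons(0, h(cons(0, cons(s(b), c)))))   [R1 at 1]
2. h(cons(0, h(cons(0, cons(s(b), c)))))  →  h(cons(0, cons(s(b), c)))   [R3 at ε]
3. h(cons(0, cons(s(b), c)))  →  cons(s(b), c)   [R3 at ε]

no — NF(t₁) = s(0), NF(t₂) = cons(s(b), c)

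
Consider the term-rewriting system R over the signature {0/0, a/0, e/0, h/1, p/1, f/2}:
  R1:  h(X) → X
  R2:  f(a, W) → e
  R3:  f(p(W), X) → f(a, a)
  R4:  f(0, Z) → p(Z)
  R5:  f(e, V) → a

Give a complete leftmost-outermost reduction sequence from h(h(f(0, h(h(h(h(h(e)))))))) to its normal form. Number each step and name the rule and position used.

1. h(h(f(0, h(h(h(h(h(e))))))))  →  h(f(0, h(h(h(h(h(e)))))))   [R1 at ε]
2. h(f(0, h(h(h(h(h(e)))))))  →  f(0, h(h(h(h(h(e))))))   [R1 at ε]
3. f(0, h(h(h(h(h(e))))))  →  p(h(h(h(h(h(e))))))   [R4 at ε]
4. p(h(h(h(h(h(e))))))  →  p(h(h(h(h(e)))))   [R1 at 1]
5. p(h(h(h(h(e)))))  →  p(h(h(h(e))))   [R1 at 1]
6. p(h(h(h(e))))  →  p(h(h(e)))   [R1 at 1]
7. p(h(h(e)))  →  p(h(e))   [R1 at 1]
8. p(h(e))  →  p(e)   [R1 at 1]

p(e)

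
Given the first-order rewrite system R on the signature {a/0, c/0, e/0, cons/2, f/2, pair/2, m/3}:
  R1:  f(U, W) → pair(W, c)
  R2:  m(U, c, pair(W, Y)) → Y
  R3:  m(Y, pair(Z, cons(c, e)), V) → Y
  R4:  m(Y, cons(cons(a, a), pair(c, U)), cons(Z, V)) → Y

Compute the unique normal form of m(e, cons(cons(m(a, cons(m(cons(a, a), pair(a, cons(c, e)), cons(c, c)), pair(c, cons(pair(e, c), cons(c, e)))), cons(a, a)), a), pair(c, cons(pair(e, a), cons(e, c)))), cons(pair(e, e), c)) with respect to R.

e

1. m(e, cons(cons(m(a, cons(m(cons(a, a), pair(a, cons(c, e)), cons(c, c)), pair(c, cons(pair(e, c), cons(c, e)))), cons(a, a)), a), pair(c, cons(pair(e, a), cons(e, c)))), cons(pair(e, e), c))  →  m(e, cons(cons(m(a, cons(cons(a, a), pair(c, cons(pair(e, c), cons(c, e)))), cons(a, a)), a), pair(c, cons(pair(e, a), cons(e, c)))), cons(pair(e, e), c))   [R3 at 2.1.1.2.1]
2. m(e, cons(cons(m(a, cons(cons(a, a), pair(c, cons(pair(e, c), cons(c, e)))), cons(a, a)), a), pair(c, cons(pair(e, a), cons(e, c)))), cons(pair(e, e), c))  →  m(e, cons(cons(a, a), pair(c, cons(pair(e, a), cons(e, c)))), cons(pair(e, e), c))   [R4 at 2.1.1]
3. m(e, cons(cons(a, a), pair(c, cons(pair(e, a), cons(e, c)))), cons(pair(e, e), c))  →  e   [R4 at ε]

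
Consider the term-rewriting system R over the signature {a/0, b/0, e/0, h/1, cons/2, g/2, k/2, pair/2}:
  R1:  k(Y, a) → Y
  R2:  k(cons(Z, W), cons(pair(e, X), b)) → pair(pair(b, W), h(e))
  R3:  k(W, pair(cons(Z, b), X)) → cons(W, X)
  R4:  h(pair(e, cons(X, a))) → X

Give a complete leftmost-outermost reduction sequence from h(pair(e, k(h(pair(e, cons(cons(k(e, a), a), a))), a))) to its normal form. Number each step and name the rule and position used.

e

1. h(pair(e, k(h(pair(e, cons(cons(k(e, a), a), a))), a)))  →  h(pair(e, h(pair(e, cons(cons(k(e, a), a), a)))))   [R1 at 1.2]
2. h(pair(e, h(pair(e, cons(cons(k(e, a), a), a)))))  →  h(pair(e, cons(k(e, a), a)))   [R4 at 1.2]
3. h(pair(e, cons(k(e, a), a)))  →  k(e, a)   [R4 at ε]
4. k(e, a)  →  e   [R1 at ε]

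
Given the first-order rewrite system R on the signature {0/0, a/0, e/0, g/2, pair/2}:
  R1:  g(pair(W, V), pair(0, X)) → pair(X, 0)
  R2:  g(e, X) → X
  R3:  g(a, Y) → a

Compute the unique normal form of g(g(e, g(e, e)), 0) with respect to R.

1. g(g(e, g(e, e)), 0)  →  g(g(e, e), 0)   [R2 at 1]
2. g(g(e, e), 0)  →  g(e, 0)   [R2 at 1]
3. g(e, 0)  →  0   [R2 at ε]

0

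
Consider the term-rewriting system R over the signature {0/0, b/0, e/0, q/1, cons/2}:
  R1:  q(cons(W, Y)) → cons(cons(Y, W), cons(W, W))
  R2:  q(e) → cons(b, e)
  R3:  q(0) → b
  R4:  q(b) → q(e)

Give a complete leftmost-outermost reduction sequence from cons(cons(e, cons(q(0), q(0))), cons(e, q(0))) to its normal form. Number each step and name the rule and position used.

1. cons(cons(e, cons(q(0), q(0))), cons(e, q(0)))  →  cons(cons(e, cons(b, q(0))), cons(e, q(0)))   [R3 at 1.2.1]
2. cons(cons(e, cons(b, q(0))), cons(e, q(0)))  →  cons(cons(e, cons(b, b)), cons(e, q(0)))   [R3 at 1.2.2]
3. cons(cons(e, cons(b, b)), cons(e, q(0)))  →  cons(cons(e, cons(b, b)), cons(e, b))   [R3 at 2.2]

cons(cons(e, cons(b, b)), cons(e, b))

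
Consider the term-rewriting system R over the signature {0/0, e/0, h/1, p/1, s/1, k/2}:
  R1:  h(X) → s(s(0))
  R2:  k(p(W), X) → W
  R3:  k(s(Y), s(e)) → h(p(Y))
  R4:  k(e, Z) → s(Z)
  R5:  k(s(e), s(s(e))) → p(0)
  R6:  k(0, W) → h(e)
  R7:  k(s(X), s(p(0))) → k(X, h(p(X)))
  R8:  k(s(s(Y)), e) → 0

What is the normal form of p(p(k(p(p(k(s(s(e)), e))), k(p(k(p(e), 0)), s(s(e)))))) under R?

1. p(p(k(p(p(k(s(s(e)), e))), k(p(k(p(e), 0)), s(s(e))))))  →  p(p(p(k(s(s(e)), e))))   [R2 at 1.1]
2. p(p(p(k(s(s(e)), e))))  →  p(p(p(0)))   [R8 at 1.1.1]

p(p(p(0)))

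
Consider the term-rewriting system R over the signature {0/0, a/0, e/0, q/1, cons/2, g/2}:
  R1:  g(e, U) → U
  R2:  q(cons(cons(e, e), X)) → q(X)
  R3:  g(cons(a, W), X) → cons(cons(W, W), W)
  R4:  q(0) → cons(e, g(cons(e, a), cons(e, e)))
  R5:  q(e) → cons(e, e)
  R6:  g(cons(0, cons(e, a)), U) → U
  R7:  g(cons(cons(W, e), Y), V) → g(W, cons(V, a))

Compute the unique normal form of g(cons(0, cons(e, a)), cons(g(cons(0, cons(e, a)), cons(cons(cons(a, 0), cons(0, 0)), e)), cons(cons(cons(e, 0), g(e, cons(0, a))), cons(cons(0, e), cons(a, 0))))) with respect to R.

cons(cons(cons(cons(a, 0), cons(0, 0)), e), cons(cons(cons(e, 0), cons(0, a)), cons(cons(0, e), cons(a, 0))))

1. g(cons(0, cons(e, a)), cons(g(cons(0, cons(e, a)), cons(cons(cons(a, 0), cons(0, 0)), e)), cons(cons(cons(e, 0), g(e, cons(0, a))), cons(cons(0, e), cons(a, 0)))))  →  cons(g(cons(0, cons(e, a)), cons(cons(cons(a, 0), cons(0, 0)), e)), cons(cons(cons(e, 0), g(e, cons(0, a))), cons(cons(0, e), cons(a, 0))))   [R6 at ε]
2. cons(g(cons(0, cons(e, a)), cons(cons(cons(a, 0), cons(0, 0)), e)), cons(cons(cons(e, 0), g(e, cons(0, a))), cons(cons(0, e), cons(a, 0))))  →  cons(cons(cons(cons(a, 0), cons(0, 0)), e), cons(cons(cons(e, 0), g(e, cons(0, a))), cons(cons(0, e), cons(a, 0))))   [R6 at 1]
3. cons(cons(cons(cons(a, 0), cons(0, 0)), e), cons(cons(cons(e, 0), g(e, cons(0, a))), cons(cons(0, e), cons(a, 0))))  →  cons(cons(cons(cons(a, 0), cons(0, 0)), e), cons(cons(cons(e, 0), cons(0, a)), cons(cons(0, e), cons(a, 0))))   [R1 at 2.1.2]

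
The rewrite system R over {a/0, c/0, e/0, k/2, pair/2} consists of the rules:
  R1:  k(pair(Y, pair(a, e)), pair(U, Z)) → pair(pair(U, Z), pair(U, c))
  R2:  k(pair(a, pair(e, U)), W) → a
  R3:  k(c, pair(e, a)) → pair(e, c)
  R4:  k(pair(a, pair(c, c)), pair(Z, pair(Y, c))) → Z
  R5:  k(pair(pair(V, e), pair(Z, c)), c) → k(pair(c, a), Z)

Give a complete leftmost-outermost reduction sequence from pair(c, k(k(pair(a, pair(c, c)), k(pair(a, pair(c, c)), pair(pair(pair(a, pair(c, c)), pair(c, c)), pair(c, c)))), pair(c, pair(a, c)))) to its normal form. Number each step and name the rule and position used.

1. pair(c, k(k(pair(a, pair(c, c)), k(pair(a, pair(c, c)), pair(pair(pair(a, pair(c, c)), pair(c, c)), pair(c, c)))), pair(c, pair(a, c))))  →  pair(c, k(k(pair(a, pair(c, c)), pair(pair(a, pair(c, c)), pair(c, c))), pair(c, pair(a, c))))   [R4 at 2.1.2]
2. pair(c, k(k(pair(a, pair(c, c)), pair(pair(a, pair(c, c)), pair(c, c))), pair(c, pair(a, c))))  →  pair(c, k(pair(a, pair(c, c)), pair(c, pair(a, c))))   [R4 at 2.1]
3. pair(c, k(pair(a, pair(c, c)), pair(c, pair(a, c))))  →  pair(c, c)   [R4 at 2]

pair(c, c)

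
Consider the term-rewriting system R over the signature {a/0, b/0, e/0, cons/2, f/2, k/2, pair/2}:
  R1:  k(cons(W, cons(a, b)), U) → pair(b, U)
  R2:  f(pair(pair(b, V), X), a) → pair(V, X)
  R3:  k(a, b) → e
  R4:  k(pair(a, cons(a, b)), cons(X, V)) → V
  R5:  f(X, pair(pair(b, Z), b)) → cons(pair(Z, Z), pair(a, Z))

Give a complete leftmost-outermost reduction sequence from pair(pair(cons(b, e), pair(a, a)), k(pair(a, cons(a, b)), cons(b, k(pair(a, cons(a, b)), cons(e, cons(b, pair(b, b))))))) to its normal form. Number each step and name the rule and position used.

pair(pair(cons(b, e), pair(a, a)), cons(b, pair(b, b)))

1. pair(pair(cons(b, e), pair(a, a)), k(pair(a, cons(a, b)), cons(b, k(pair(a, cons(a, b)), cons(e, cons(b, pair(b, b)))))))  →  pair(pair(cons(b, e), pair(a, a)), k(pair(a, cons(a, b)), cons(e, cons(b, pair(b, b)))))   [R4 at 2]
2. pair(pair(cons(b, e), pair(a, a)), k(pair(a, cons(a, b)), cons(e, cons(b, pair(b, b)))))  →  pair(pair(cons(b, e), pair(a, a)), cons(b, pair(b, b)))   [R4 at 2]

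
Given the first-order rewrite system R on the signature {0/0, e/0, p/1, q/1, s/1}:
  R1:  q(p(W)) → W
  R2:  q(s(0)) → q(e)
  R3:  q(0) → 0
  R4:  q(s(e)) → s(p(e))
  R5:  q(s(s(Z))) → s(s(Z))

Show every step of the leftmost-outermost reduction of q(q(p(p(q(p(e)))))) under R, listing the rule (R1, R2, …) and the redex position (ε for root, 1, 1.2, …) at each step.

e

1. q(q(p(p(q(p(e))))))  →  q(p(q(p(e))))   [R1 at 1]
2. q(p(q(p(e))))  →  q(p(e))   [R1 at ε]
3. q(p(e))  →  e   [R1 at ε]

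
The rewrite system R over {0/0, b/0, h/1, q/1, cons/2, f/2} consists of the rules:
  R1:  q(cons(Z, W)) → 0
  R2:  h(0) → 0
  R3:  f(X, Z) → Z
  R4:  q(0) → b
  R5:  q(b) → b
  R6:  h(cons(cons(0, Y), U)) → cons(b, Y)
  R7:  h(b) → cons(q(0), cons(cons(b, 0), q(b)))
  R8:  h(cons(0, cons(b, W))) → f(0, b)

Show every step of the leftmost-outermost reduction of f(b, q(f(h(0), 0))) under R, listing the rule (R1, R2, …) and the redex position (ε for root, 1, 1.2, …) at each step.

b

1. f(b, q(f(h(0), 0)))  →  q(f(h(0), 0))   [R3 at ε]
2. q(f(h(0), 0))  →  q(0)   [R3 at 1]
3. q(0)  →  b   [R4 at ε]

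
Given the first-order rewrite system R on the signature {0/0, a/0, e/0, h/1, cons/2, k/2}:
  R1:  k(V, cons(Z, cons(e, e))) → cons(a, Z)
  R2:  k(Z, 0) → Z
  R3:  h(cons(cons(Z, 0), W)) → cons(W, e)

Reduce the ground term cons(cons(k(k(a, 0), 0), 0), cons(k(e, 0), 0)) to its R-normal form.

cons(cons(a, 0), cons(e, 0))

1. cons(cons(k(k(a, 0), 0), 0), cons(k(e, 0), 0))  →  cons(cons(k(a, 0), 0), cons(k(e, 0), 0))   [R2 at 1.1]
2. cons(cons(k(a, 0), 0), cons(k(e, 0), 0))  →  cons(cons(a, 0), cons(k(e, 0), 0))   [R2 at 1.1]
3. cons(cons(a, 0), cons(k(e, 0), 0))  →  cons(cons(a, 0), cons(e, 0))   [R2 at 2.1]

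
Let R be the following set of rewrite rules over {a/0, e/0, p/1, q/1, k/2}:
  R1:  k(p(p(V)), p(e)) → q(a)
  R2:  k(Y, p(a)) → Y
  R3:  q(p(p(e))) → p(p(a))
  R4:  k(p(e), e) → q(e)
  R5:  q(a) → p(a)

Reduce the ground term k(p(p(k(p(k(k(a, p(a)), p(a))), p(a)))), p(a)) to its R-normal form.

1. k(p(p(k(p(k(k(a, p(a)), p(a))), p(a)))), p(a))  →  p(p(k(p(k(k(a, p(a)), p(a))), p(a))))   [R2 at ε]
2. p(p(k(p(k(k(a, p(a)), p(a))), p(a))))  →  p(p(p(k(k(a, p(a)), p(a)))))   [R2 at 1.1]
3. p(p(p(k(k(a, p(a)), p(a)))))  →  p(p(p(k(a, p(a)))))   [R2 at 1.1.1]
4. p(p(p(k(a, p(a)))))  →  p(p(p(a)))   [R2 at 1.1.1]

p(p(p(a)))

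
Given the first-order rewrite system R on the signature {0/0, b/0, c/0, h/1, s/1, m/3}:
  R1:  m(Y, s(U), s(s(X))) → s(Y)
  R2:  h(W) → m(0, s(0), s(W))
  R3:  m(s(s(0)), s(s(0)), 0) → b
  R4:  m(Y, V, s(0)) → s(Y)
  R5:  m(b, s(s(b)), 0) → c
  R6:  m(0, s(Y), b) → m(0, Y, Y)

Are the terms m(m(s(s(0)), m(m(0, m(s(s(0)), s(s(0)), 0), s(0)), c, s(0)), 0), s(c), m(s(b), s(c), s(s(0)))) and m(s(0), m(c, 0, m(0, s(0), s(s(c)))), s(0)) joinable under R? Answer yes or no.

Reduce t₁ = m(m(s(s(0)), m(m(0, m(s(s(0)), s(s(0)), 0), s(0)), c, s(0)), 0), s(c), m(s(b), s(c), s(s(0)))):
1. m(m(s(s(0)), m(m(0, m(s(s(0)), s(s(0)), 0), s(0)), c, s(0)), 0), s(c), m(s(b), s(c), s(s(0))))  →  m(m(s(s(0)), s(m(0, m(s(s(0)), s(s(0)), 0), s(0))), 0), s(c), m(s(b), s(c), s(s(0))))   [R4 at 1.2]
2. m(m(s(s(0)), s(m(0, m(s(s(0)), s(s(0)), 0), s(0))), 0), s(c), m(s(b), s(c), s(s(0))))  →  m(m(s(s(0)), s(s(0)), 0), s(c), m(s(b), s(c), s(s(0))))   [R4 at 1.2.1]
3. m(m(s(s(0)), s(s(0)), 0), s(c), m(s(b), s(c), s(s(0))))  →  m(b, s(c), m(s(b), s(c), s(s(0))))   [R3 at 1]
4. m(b, s(c), m(s(b), s(c), s(s(0))))  →  m(b, s(c), s(s(b)))   [R1 at 3]
5. m(b, s(c), s(s(b)))  →  s(b)   [R1 at ε]

Reduce t₂ = m(s(0), m(c, 0, m(0, s(0), s(s(c)))), s(0)):
1. m(s(0), m(c, 0, m(0, s(0), s(s(c)))), s(0))  →  s(s(0))   [R4 at ε]

no — NF(t₁) = s(b), NF(t₂) = s(s(0))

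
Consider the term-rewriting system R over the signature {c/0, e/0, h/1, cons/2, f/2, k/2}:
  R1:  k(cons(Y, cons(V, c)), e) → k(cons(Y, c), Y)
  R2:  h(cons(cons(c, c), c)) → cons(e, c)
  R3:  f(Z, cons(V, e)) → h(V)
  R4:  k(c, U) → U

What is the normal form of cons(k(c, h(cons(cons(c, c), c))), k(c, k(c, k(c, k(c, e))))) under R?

1. cons(k(c, h(cons(cons(c, c), c))), k(c, k(c, k(c, k(c, e)))))  →  cons(h(cons(cons(c, c), c)), k(c, k(c, k(c, k(c, e)))))   [R4 at 1]
2. cons(h(cons(cons(c, c), c)), k(c, k(c, k(c, k(c, e)))))  →  cons(cons(e, c), k(c, k(c, k(c, k(c, e)))))   [R2 at 1]
3. cons(cons(e, c), k(c, k(c, k(c, k(c, e)))))  →  cons(cons(e, c), k(c, k(c, k(c, e))))   [R4 at 2]
4. cons(cons(e, c), k(c, k(c, k(c, e))))  →  cons(cons(e, c), k(c, k(c, e)))   [R4 at 2]
5. cons(cons(e, c), k(c, k(c, e)))  →  cons(cons(e, c), k(c, e))   [R4 at 2]
6. cons(cons(e, c), k(c, e))  →  cons(cons(e, c), e)   [R4 at 2]

cons(cons(e, c), e)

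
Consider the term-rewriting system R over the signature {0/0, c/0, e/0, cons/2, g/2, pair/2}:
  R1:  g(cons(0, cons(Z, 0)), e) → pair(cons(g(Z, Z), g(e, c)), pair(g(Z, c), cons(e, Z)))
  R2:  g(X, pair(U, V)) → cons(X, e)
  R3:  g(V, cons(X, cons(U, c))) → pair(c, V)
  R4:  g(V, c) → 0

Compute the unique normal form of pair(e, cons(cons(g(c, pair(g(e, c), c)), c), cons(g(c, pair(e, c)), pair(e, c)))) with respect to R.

1. pair(e, cons(cons(g(c, pair(g(e, c), c)), c), cons(g(c, pair(e, c)), pair(e, c))))  →  pair(e, cons(cons(cons(c, e), c), cons(g(c, pair(e, c)), pair(e, c))))   [R2 at 2.1.1]
2. pair(e, cons(cons(cons(c, e), c), cons(g(c, pair(e, c)), pair(e, c))))  →  pair(e, cons(cons(cons(c, e), c), cons(cons(c, e), pair(e, c))))   [R2 at 2.2.1]

pair(e, cons(cons(cons(c, e), c), cons(cons(c, e), pair(e, c))))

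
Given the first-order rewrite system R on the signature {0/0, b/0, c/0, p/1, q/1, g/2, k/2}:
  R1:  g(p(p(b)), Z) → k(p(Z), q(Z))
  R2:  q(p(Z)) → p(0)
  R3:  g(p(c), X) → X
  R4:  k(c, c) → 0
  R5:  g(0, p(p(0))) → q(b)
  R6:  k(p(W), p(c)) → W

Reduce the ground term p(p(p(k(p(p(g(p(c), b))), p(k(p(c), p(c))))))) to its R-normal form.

p(p(p(p(b))))

1. p(p(p(k(p(p(g(p(c), b))), p(k(p(c), p(c)))))))  →  p(p(p(k(p(p(b)), p(k(p(c), p(c)))))))   [R3 at 1.1.1.1.1.1]
2. p(p(p(k(p(p(b)), p(k(p(c), p(c)))))))  →  p(p(p(k(p(p(b)), p(c)))))   [R6 at 1.1.1.2.1]
3. p(p(p(k(p(p(b)), p(c)))))  →  p(p(p(p(b))))   [R6 at 1.1.1]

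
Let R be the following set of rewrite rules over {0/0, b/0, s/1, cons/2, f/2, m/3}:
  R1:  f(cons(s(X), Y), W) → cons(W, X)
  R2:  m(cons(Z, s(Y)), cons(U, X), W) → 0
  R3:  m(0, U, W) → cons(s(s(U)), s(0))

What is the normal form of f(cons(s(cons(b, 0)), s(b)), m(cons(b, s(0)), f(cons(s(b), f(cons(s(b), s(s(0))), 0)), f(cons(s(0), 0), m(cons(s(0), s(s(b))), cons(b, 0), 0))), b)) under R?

cons(0, cons(b, 0))

1. f(cons(s(cons(b, 0)), s(b)), m(cons(b, s(0)), f(cons(s(b), f(cons(s(b), s(s(0))), 0)), f(cons(s(0), 0), m(cons(s(0), s(s(b))), cons(b, 0), 0))), b))  →  cons(m(cons(b, s(0)), f(cons(s(b), f(cons(s(b), s(s(0))), 0)), f(cons(s(0), 0), m(cons(s(0), s(s(b))), cons(b, 0), 0))), b), cons(b, 0))   [R1 at ε]
2. cons(m(cons(b, s(0)), f(cons(s(b), f(cons(s(b), s(s(0))), 0)), f(cons(s(0), 0), m(cons(s(0), s(s(b))), cons(b, 0), 0))), b), cons(b, 0))  →  cons(m(cons(b, s(0)), cons(f(cons(s(0), 0), m(cons(s(0), s(s(b))), cons(b, 0), 0)), b), b), cons(b, 0))   [R1 at 1.2]
3. cons(m(cons(b, s(0)), cons(f(cons(s(0), 0), m(cons(s(0), s(s(b))), cons(b, 0), 0)), b), b), cons(b, 0))  →  cons(0, cons(b, 0))   [R2 at 1]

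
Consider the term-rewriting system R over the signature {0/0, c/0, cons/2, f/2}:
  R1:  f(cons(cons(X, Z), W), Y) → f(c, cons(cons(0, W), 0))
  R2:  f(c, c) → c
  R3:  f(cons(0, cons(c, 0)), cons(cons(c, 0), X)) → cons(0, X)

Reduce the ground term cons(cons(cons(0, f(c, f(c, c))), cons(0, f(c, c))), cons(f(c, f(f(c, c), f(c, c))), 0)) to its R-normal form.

cons(cons(cons(0, c), cons(0, c)), cons(c, 0))

1. cons(cons(cons(0, f(c, f(c, c))), cons(0, f(c, c))), cons(f(c, f(f(c, c), f(c, c))), 0))  →  cons(cons(cons(0, f(c, c)), cons(0, f(c, c))), cons(f(c, f(f(c, c), f(c, c))), 0))   [R2 at 1.1.2.2]
2. cons(cons(cons(0, f(c, c)), cons(0, f(c, c))), cons(f(c, f(f(c, c), f(c, c))), 0))  →  cons(cons(cons(0, c), cons(0, f(c, c))), cons(f(c, f(f(c, c), f(c, c))), 0))   [R2 at 1.1.2]
3. cons(cons(cons(0, c), cons(0, f(c, c))), cons(f(c, f(f(c, c), f(c, c))), 0))  →  cons(cons(cons(0, c), cons(0, c)), cons(f(c, f(f(c, c), f(c, c))), 0))   [R2 at 1.2.2]
4. cons(cons(cons(0, c), cons(0, c)), cons(f(c, f(f(c, c), f(c, c))), 0))  →  cons(cons(cons(0, c), cons(0, c)), cons(f(c, f(c, f(c, c))), 0))   [R2 at 2.1.2.1]
5. cons(cons(cons(0, c), cons(0, c)), cons(f(c, f(c, f(c, c))), 0))  →  cons(cons(cons(0, c), cons(0, c)), cons(f(c, f(c, c)), 0))   [R2 at 2.1.2.2]
6. cons(cons(cons(0, c), cons(0, c)), cons(f(c, f(c, c)), 0))  →  cons(cons(cons(0, c), cons(0, c)), cons(f(c, c), 0))   [R2 at 2.1.2]
7. cons(cons(cons(0, c), cons(0, c)), cons(f(c, c), 0))  →  cons(cons(cons(0, c), cons(0, c)), cons(c, 0))   [R2 at 2.1]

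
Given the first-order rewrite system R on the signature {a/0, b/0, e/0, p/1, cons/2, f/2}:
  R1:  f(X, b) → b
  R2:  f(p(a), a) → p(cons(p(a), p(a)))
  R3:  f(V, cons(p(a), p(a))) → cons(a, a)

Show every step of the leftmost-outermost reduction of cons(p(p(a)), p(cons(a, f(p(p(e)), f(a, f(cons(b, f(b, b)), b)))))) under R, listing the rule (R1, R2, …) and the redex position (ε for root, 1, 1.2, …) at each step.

cons(p(p(a)), p(cons(a, b)))

1. cons(p(p(a)), p(cons(a, f(p(p(e)), f(a, f(cons(b, f(b, b)), b))))))  →  cons(p(p(a)), p(cons(a, f(p(p(e)), f(a, b)))))   [R1 at 2.1.2.2.2]
2. cons(p(p(a)), p(cons(a, f(p(p(e)), f(a, b)))))  →  cons(p(p(a)), p(cons(a, f(p(p(e)), b))))   [R1 at 2.1.2.2]
3. cons(p(p(a)), p(cons(a, f(p(p(e)), b))))  →  cons(p(p(a)), p(cons(a, b)))   [R1 at 2.1.2]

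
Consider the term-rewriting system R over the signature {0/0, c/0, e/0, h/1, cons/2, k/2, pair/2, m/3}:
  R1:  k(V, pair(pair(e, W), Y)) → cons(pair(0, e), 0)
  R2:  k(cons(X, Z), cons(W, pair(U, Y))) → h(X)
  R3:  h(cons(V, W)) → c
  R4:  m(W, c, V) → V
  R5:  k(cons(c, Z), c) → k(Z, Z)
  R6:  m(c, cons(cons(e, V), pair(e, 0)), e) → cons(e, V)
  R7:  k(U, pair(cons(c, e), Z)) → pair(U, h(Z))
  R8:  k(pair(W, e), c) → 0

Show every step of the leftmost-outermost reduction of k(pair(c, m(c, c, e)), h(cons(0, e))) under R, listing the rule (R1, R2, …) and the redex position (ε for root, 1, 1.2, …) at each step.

0

1. k(pair(c, m(c, c, e)), h(cons(0, e)))  →  k(pair(c, e), h(cons(0, e)))   [R4 at 1.2]
2. k(pair(c, e), h(cons(0, e)))  →  k(pair(c, e), c)   [R3 at 2]
3. k(pair(c, e), c)  →  0   [R8 at ε]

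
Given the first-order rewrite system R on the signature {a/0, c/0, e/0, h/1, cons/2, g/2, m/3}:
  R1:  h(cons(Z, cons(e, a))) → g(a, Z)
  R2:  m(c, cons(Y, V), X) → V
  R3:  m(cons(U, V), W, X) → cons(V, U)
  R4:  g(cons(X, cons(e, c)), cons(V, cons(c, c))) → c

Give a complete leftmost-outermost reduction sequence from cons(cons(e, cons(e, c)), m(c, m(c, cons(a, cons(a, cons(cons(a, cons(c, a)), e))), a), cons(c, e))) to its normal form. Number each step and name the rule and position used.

cons(cons(e, cons(e, c)), cons(cons(a, cons(c, a)), e))

1. cons(cons(e, cons(e, c)), m(c, m(c, cons(a, cons(a, cons(cons(a, cons(c, a)), e))), a), cons(c, e)))  →  cons(cons(e, cons(e, c)), m(c, cons(a, cons(cons(a, cons(c, a)), e)), cons(c, e)))   [R2 at 2.2]
2. cons(cons(e, cons(e, c)), m(c, cons(a, cons(cons(a, cons(c, a)), e)), cons(c, e)))  →  cons(cons(e, cons(e, c)), cons(cons(a, cons(c, a)), e))   [R2 at 2]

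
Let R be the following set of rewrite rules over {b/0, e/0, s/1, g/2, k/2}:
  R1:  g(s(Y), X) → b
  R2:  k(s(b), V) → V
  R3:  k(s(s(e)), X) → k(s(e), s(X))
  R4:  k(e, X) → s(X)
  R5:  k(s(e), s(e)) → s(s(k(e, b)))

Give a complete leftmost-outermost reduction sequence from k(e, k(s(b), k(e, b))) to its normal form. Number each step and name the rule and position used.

1. k(e, k(s(b), k(e, b)))  →  s(k(s(b), k(e, b)))   [R4 at ε]
2. s(k(s(b), k(e, b)))  →  s(k(e, b))   [R2 at 1]
3. s(k(e, b))  →  s(s(b))   [R4 at 1]

s(s(b))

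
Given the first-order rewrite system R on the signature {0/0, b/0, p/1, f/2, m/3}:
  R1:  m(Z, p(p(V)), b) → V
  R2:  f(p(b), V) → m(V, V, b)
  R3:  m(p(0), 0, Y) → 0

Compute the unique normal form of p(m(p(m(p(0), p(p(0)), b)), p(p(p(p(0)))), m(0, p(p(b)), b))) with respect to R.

p(p(p(0)))

1. p(m(p(m(p(0), p(p(0)), b)), p(p(p(p(0)))), m(0, p(p(b)), b)))  →  p(m(p(0), p(p(p(p(0)))), m(0, p(p(b)), b)))   [R1 at 1.1.1]
2. p(m(p(0), p(p(p(p(0)))), m(0, p(p(b)), b)))  →  p(m(p(0), p(p(p(p(0)))), b))   [R1 at 1.3]
3. p(m(p(0), p(p(p(p(0)))), b))  →  p(p(p(0)))   [R1 at 1]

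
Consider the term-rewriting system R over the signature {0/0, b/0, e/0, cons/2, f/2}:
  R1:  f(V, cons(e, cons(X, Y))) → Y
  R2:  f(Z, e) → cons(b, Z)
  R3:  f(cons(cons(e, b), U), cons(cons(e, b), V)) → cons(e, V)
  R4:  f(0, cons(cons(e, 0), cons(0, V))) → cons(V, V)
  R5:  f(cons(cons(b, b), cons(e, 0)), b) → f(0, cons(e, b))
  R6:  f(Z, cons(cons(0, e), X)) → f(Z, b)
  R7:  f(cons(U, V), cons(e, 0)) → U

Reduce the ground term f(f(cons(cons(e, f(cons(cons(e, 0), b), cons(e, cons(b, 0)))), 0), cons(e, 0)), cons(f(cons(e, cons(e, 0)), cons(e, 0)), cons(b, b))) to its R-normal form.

1. f(f(cons(cons(e, f(cons(cons(e, 0), b), cons(e, cons(b, 0)))), 0), cons(e, 0)), cons(f(cons(e, cons(e, 0)), cons(e, 0)), cons(b, b)))  →  f(cons(e, f(cons(cons(e, 0), b), cons(e, cons(b, 0)))), cons(f(cons(e, cons(e, 0)), cons(e, 0)), cons(b, b)))   [R7 at 1]
2. f(cons(e, f(cons(cons(e, 0), b), cons(e, cons(b, 0)))), cons(f(cons(e, cons(e, 0)), cons(e, 0)), cons(b, b)))  →  f(cons(e, 0), cons(f(cons(e, cons(e, 0)), cons(e, 0)), cons(b, b)))   [R1 at 1.2]
3. f(cons(e, 0), cons(f(cons(e, cons(e, 0)), cons(e, 0)), cons(b, b)))  →  f(cons(e, 0), cons(e, cons(b, b)))   [R7 at 2.1]
4. f(cons(e, 0), cons(e, cons(b, b)))  →  b   [R1 at ε]

b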